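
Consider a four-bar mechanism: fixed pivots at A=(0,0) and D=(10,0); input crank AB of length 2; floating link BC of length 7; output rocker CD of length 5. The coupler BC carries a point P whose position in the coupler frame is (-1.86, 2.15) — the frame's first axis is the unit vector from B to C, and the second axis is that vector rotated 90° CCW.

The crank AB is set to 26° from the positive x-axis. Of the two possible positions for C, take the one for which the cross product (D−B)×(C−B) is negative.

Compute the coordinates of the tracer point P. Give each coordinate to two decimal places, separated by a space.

A=(0,0), D=(10.00,0)
B = A + 2.00·(cos26°, sin26°) = (1.7976, 0.8767)
|BD| = 8.2491
circle(B,7.00) ∩ circle(D,5.00): a=5.5793, h=4.2275
  candidates: C₊=(7.7946,4.4873) cross=34.873; C₋=(6.8959,-3.9198) cross=-34.873
  mode - wants cross < 0 → take C=(6.8959,-3.9198) (cross=-34.873)
ex = (C−B)/|BC| = (0.7283,-0.6852); ey = (0.6852,0.7283)
P = B + -1.86·ex + 2.15·ey = (1.9161,3.7172)

1.92 3.72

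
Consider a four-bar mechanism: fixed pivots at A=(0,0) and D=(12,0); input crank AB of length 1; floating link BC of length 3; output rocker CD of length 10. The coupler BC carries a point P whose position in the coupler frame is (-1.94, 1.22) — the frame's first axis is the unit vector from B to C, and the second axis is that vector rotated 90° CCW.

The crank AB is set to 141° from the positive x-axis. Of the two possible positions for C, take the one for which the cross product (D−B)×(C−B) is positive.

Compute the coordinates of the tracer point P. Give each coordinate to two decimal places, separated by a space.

A=(0,0), D=(12.00,0)
B = A + 1.00·(cos141°, sin141°) = (-0.7771, 0.6293)
|BD| = 12.7926
circle(B,3.00) ∩ circle(D,10.00): a=2.8396, h=0.9679
  candidates: C₊=(2.1066,1.4563) cross=12.382; C₋=(2.0114,-0.4771) cross=-12.382
  mode + wants cross > 0 → take C=(2.1066,1.4563) (cross=12.382)
ex = (C−B)/|BC| = (0.9613,0.2757); ey = (-0.2757,0.9613)
P = B + -1.94·ex + 1.22·ey = (-2.9783,1.2673)

-2.98 1.27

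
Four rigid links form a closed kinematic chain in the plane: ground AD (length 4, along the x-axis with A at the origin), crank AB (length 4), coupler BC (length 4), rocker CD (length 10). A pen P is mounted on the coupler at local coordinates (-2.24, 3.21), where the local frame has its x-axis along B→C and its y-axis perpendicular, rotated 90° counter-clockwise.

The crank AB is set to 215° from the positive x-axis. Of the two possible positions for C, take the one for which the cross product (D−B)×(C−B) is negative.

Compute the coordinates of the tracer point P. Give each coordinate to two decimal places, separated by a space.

A=(0,0), D=(4.00,0)
B = A + 4.00·(cos215°, sin215°) = (-3.2766, -2.2943)
|BD| = 7.6297
circle(B,4.00) ∩ circle(D,10.00): a=-1.6899, h=3.6255
  candidates: C₊=(-5.9785,0.6552) cross=27.662; C₋=(-3.7981,-6.2602) cross=-27.662
  mode - wants cross < 0 → take C=(-3.7981,-6.2602) (cross=-27.662)
ex = (C−B)/|BC| = (-0.1304,-0.9915); ey = (0.9915,-0.1304)
P = B + -2.24·ex + 3.21·ey = (0.1980,-0.4919)

0.20 -0.49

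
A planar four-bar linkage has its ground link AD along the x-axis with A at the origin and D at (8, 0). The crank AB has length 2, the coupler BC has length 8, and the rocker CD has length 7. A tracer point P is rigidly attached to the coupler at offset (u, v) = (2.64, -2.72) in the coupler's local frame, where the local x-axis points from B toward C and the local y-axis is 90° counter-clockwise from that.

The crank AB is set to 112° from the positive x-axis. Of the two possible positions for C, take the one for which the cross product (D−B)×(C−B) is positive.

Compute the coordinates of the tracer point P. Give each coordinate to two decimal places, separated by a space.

2.99 1.23

A=(0,0), D=(8.00,0)
B = A + 2.00·(cos112°, sin112°) = (-0.7492, 1.8544)
|BD| = 8.9436
circle(B,8.00) ∩ circle(D,7.00): a=5.3104, h=5.9833
  candidates: C₊=(5.6863,6.6066) cross=53.512; C₋=(3.2052,-5.1000) cross=-53.512
  mode + wants cross > 0 → take C=(5.6863,6.6066) (cross=53.512)
ex = (C−B)/|BC| = (0.8044,0.5940); ey = (-0.5940,0.8044)
P = B + 2.64·ex + -2.72·ey = (2.9903,1.2345)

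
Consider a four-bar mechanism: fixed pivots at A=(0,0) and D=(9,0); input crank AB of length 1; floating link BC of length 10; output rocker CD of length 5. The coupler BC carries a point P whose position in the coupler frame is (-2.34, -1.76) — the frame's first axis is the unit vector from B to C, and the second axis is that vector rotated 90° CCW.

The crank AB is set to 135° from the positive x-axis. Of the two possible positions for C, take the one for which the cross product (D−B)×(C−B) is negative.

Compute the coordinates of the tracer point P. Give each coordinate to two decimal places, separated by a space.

A=(0,0), D=(9.00,0)
B = A + 1.00·(cos135°, sin135°) = (-0.7071, 0.7071)
|BD| = 9.7328
circle(B,10.00) ∩ circle(D,5.00): a=8.7194, h=4.8962
  candidates: C₊=(8.3449,4.9569) cross=47.654; C₋=(7.6335,-4.8096) cross=-47.654
  mode - wants cross < 0 → take C=(7.6335,-4.8096) (cross=-47.654)
ex = (C−B)/|BC| = (0.8341,-0.5517); ey = (0.5517,0.8341)
P = B + -2.34·ex + -1.76·ey = (-3.6298,0.5301)

-3.63 0.53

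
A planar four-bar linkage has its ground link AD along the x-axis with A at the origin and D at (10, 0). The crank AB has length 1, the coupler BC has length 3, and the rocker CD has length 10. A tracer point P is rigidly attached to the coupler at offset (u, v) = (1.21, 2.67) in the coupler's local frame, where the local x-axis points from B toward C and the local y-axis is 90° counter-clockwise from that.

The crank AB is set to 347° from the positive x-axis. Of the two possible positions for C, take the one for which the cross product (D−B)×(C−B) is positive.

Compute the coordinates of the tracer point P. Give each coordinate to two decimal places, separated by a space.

-1.88 0.43

A=(0,0), D=(10.00,0)
B = A + 1.00·(cos347°, sin347°) = (0.9744, -0.2250)
|BD| = 9.0284
circle(B,3.00) ∩ circle(D,10.00): a=-0.5254, h=2.9536
  candidates: C₊=(0.3755,2.7147) cross=26.667; C₋=(0.5227,-3.1908) cross=-26.667
  mode + wants cross > 0 → take C=(0.3755,2.7147) (cross=26.667)
ex = (C−B)/|BC| = (-0.1996,0.9799); ey = (-0.9799,-0.1996)
P = B + 1.21·ex + 2.67·ey = (-1.8834,0.4277)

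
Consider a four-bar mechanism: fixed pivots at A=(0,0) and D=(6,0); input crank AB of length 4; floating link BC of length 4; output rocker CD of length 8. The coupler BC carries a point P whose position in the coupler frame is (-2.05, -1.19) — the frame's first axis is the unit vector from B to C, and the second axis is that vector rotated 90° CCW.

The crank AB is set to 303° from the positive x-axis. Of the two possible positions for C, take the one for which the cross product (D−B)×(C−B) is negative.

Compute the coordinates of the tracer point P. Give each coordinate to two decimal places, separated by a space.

0.71 -1.50

A=(0,0), D=(6.00,0)
B = A + 4.00·(cos303°, sin303°) = (2.1786, -3.3547)
|BD| = 5.0850
circle(B,4.00) ∩ circle(D,8.00): a=-2.1772, h=3.3555
  candidates: C₊=(-1.6714,-2.2693) cross=17.063; C₋=(2.7560,-7.3128) cross=-17.063
  mode - wants cross < 0 → take C=(2.7560,-7.3128) (cross=-17.063)
ex = (C−B)/|BC| = (0.1444,-0.9895); ey = (0.9895,0.1444)
P = B + -2.05·ex + -1.19·ey = (0.7051,-1.4980)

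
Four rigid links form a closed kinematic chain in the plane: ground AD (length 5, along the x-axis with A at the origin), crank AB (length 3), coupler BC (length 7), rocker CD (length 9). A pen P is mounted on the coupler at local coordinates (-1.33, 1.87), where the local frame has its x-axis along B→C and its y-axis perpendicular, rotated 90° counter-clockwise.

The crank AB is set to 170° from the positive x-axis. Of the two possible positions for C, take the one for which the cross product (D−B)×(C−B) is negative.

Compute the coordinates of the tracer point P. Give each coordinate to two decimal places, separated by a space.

-1.42 2.23

A=(0,0), D=(5.00,0)
B = A + 3.00·(cos170°, sin170°) = (-2.9544, 0.5209)
|BD| = 7.9715
circle(B,7.00) ∩ circle(D,9.00): a=1.9786, h=6.7146
  candidates: C₊=(-0.5413,7.0918) cross=53.525; C₋=(-1.4189,-6.3086) cross=-53.525
  mode - wants cross < 0 → take C=(-1.4189,-6.3086) (cross=-53.525)
ex = (C−B)/|BC| = (0.2194,-0.9756); ey = (0.9756,0.2194)
P = B + -1.33·ex + 1.87·ey = (-1.4217,2.2288)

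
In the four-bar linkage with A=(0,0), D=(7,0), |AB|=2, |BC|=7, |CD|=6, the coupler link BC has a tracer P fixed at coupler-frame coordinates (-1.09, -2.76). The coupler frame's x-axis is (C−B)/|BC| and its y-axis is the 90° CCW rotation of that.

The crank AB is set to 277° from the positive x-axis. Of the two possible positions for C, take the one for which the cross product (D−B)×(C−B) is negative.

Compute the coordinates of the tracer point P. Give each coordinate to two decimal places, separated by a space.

-2.21 -3.65

A=(0,0), D=(7.00,0)
B = A + 2.00·(cos277°, sin277°) = (0.2437, -1.9851)
|BD| = 7.0419
circle(B,7.00) ∩ circle(D,6.00): a=4.4440, h=5.4084
  candidates: C₊=(2.9829,4.4567) cross=38.085; C₋=(6.0321,-5.9214) cross=-38.085
  mode - wants cross < 0 → take C=(6.0321,-5.9214) (cross=-38.085)
ex = (C−B)/|BC| = (0.8269,-0.5623); ey = (0.5623,0.8269)
P = B + -1.09·ex + -2.76·ey = (-2.2096,-3.6544)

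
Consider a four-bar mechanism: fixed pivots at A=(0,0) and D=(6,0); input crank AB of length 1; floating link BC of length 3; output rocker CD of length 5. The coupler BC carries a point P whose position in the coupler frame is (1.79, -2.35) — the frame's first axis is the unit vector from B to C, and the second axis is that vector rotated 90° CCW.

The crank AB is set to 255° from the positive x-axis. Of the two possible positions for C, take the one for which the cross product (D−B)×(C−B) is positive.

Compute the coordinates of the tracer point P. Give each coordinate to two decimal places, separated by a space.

2.68 -0.62

A=(0,0), D=(6.00,0)
B = A + 1.00·(cos255°, sin255°) = (-0.2588, -0.9659)
|BD| = 6.3329
circle(B,3.00) ∩ circle(D,5.00): a=1.9032, h=2.3190
  candidates: C₊=(1.2684,1.6162) cross=14.686; C₋=(1.9758,-2.9675) cross=-14.686
  mode + wants cross > 0 → take C=(1.2684,1.6162) (cross=14.686)
ex = (C−B)/|BC| = (0.5091,0.8607); ey = (-0.8607,0.5091)
P = B + 1.79·ex + -2.35·ey = (2.6751,-0.6216)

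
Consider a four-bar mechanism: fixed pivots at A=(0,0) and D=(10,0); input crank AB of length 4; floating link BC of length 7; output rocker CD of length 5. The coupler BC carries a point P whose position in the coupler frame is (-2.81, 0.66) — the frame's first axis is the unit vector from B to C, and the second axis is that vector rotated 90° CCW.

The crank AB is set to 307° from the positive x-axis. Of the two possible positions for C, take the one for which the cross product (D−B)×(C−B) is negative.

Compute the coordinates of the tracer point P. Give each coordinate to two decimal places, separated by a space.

A=(0,0), D=(10.00,0)
B = A + 4.00·(cos307°, sin307°) = (2.4073, -3.1945)
|BD| = 8.2374
circle(B,7.00) ∩ circle(D,5.00): a=5.5755, h=4.2325
  candidates: C₊=(5.9050,2.8689) cross=34.865; C₋=(9.1878,-4.9336) cross=-34.865
  mode - wants cross < 0 → take C=(9.1878,-4.9336) (cross=-34.865)
ex = (C−B)/|BC| = (0.9686,-0.2484); ey = (0.2484,0.9686)
P = B + -2.81·ex + 0.66·ey = (-0.1507,-1.8571)

-0.15 -1.86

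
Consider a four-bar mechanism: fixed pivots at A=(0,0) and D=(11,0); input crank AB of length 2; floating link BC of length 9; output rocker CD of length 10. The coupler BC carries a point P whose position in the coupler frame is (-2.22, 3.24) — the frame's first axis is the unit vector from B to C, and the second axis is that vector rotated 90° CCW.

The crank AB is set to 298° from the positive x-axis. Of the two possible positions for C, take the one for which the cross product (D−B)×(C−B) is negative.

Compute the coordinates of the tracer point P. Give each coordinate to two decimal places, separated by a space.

2.15 1.97

A=(0,0), D=(11.00,0)
B = A + 2.00·(cos298°, sin298°) = (0.9389, -1.7659)
|BD| = 10.2149
circle(B,9.00) ∩ circle(D,10.00): a=4.1774, h=7.9718
  candidates: C₊=(3.6753,6.8080) cross=81.431; C₋=(6.4316,-8.8955) cross=-81.431
  mode - wants cross < 0 → take C=(6.4316,-8.8955) (cross=-81.431)
ex = (C−B)/|BC| = (0.6103,-0.7922); ey = (0.7922,0.6103)
P = B + -2.22·ex + 3.24·ey = (2.1507,1.9701)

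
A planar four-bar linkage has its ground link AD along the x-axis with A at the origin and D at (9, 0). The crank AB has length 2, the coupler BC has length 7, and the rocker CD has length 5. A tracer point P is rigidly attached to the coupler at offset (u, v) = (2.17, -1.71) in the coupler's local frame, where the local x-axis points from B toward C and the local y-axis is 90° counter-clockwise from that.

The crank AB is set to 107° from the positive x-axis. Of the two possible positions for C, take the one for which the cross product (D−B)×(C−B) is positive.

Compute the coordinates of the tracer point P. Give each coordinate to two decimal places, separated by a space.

2.00 0.95

A=(0,0), D=(9.00,0)
B = A + 2.00·(cos107°, sin107°) = (-0.5847, 1.9126)
|BD| = 9.7737
circle(B,7.00) ∩ circle(D,5.00): a=6.1146, h=3.4075
  candidates: C₊=(6.0785,4.0577) cross=33.304; C₋=(4.7449,-2.6256) cross=-33.304
  mode + wants cross > 0 → take C=(6.0785,4.0577) (cross=33.304)
ex = (C−B)/|BC| = (0.9519,0.3064); ey = (-0.3064,0.9519)
P = B + 2.17·ex + -1.71·ey = (2.0049,0.9498)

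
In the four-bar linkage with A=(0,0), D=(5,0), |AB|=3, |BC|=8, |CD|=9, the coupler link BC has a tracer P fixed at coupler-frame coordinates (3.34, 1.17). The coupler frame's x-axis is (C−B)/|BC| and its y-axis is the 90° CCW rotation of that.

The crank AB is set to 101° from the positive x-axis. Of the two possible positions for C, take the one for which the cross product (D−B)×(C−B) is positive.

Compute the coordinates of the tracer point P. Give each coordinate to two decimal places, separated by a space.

A=(0,0), D=(5.00,0)
B = A + 3.00·(cos101°, sin101°) = (-0.5724, 2.9449)
|BD| = 6.3027
circle(B,8.00) ∩ circle(D,9.00): a=1.8027, h=7.7942
  candidates: C₊=(4.6632,8.9937) cross=49.125; C₋=(-2.6204,-4.7886) cross=-49.125
  mode + wants cross > 0 → take C=(4.6632,8.9937) (cross=49.125)
ex = (C−B)/|BC| = (0.6545,0.7561); ey = (-0.7561,0.6545)
P = B + 3.34·ex + 1.17·ey = (0.7288,6.2360)

0.73 6.24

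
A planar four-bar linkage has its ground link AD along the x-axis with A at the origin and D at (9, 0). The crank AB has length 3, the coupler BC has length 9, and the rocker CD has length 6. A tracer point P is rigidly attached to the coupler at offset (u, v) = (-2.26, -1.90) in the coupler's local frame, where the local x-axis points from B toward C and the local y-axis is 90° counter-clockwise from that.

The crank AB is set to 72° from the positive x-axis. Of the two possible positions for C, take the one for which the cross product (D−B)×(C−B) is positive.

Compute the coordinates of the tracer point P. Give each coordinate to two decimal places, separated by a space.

A=(0,0), D=(9.00,0)
B = A + 3.00·(cos72°, sin72°) = (0.9271, 2.8532)
|BD| = 8.5623
circle(B,9.00) ∩ circle(D,6.00): a=6.9089, h=5.7677
  candidates: C₊=(9.3631,5.9890) cross=49.385; C₋=(5.5192,-4.8871) cross=-49.385
  mode + wants cross > 0 → take C=(9.3631,5.9890) (cross=49.385)
ex = (C−B)/|BC| = (0.9373,0.3484); ey = (-0.3484,0.9373)
P = B + -2.26·ex + -1.90·ey = (-0.5293,0.2848)

-0.53 0.28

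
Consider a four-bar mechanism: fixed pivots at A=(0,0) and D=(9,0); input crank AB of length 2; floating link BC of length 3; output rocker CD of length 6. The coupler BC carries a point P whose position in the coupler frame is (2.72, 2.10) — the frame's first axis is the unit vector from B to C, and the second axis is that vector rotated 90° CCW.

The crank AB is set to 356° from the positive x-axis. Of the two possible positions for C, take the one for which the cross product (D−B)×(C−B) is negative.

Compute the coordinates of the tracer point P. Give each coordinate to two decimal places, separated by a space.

A=(0,0), D=(9.00,0)
B = A + 2.00·(cos356°, sin356°) = (1.9951, -0.1395)
|BD| = 7.0063
circle(B,3.00) ∩ circle(D,6.00): a=1.5763, h=2.5525
  candidates: C₊=(3.5203,2.4439) cross=17.884; C₋=(3.6219,-2.6601) cross=-17.884
  mode - wants cross < 0 → take C=(3.6219,-2.6601) (cross=-17.884)
ex = (C−B)/|BC| = (0.5423,-0.8402); ey = (0.8402,0.5423)
P = B + 2.72·ex + 2.10·ey = (5.2345,-1.2861)

5.23 -1.29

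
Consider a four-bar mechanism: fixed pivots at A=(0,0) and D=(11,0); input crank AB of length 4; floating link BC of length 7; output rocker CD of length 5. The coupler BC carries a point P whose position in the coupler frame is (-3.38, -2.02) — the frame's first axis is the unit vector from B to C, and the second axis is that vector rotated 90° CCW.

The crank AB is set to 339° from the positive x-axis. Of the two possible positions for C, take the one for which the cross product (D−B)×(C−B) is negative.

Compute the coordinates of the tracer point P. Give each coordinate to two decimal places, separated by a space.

A=(0,0), D=(11.00,0)
B = A + 4.00·(cos339°, sin339°) = (3.7343, -1.4335)
|BD| = 7.4057
circle(B,7.00) ∩ circle(D,5.00): a=5.3232, h=4.5457
  candidates: C₊=(8.0770,4.0566) cross=33.664; C₋=(9.8368,-4.8628) cross=-33.664
  mode - wants cross < 0 → take C=(9.8368,-4.8628) (cross=-33.664)
ex = (C−B)/|BC| = (0.8718,-0.4899); ey = (0.4899,0.8718)
P = B + -3.38·ex + -2.02·ey = (-0.2019,-1.5386)

-0.20 -1.54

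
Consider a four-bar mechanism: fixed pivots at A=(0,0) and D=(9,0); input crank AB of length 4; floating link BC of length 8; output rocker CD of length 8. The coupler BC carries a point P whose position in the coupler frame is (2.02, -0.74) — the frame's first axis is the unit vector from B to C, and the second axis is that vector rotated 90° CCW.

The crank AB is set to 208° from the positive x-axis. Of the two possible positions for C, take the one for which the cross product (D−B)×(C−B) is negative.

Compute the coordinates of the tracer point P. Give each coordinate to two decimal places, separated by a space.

A=(0,0), D=(9.00,0)
B = A + 4.00·(cos208°, sin208°) = (-3.5318, -1.8779)
|BD| = 12.6717
circle(B,8.00) ∩ circle(D,8.00): a=6.3359, h=4.8844
  candidates: C₊=(2.0103,3.8915) cross=61.893; C₋=(3.4579,-5.7694) cross=-61.893
  mode - wants cross < 0 → take C=(3.4579,-5.7694) (cross=-61.893)
ex = (C−B)/|BC| = (0.8737,-0.4864); ey = (0.4864,0.8737)
P = B + 2.02·ex + -0.74·ey = (-2.1268,-3.5070)

-2.13 -3.51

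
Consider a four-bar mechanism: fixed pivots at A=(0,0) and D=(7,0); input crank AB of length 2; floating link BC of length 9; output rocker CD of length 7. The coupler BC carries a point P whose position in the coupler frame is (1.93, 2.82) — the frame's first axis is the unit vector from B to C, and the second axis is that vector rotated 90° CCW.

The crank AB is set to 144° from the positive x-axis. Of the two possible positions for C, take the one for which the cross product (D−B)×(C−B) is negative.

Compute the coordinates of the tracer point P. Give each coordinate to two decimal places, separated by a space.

A=(0,0), D=(7.00,0)
B = A + 2.00·(cos144°, sin144°) = (-1.6180, 1.1756)
|BD| = 8.6978
circle(B,9.00) ∩ circle(D,7.00): a=6.1885, h=6.5348
  candidates: C₊=(5.3969,6.8140) cross=56.838; C₋=(3.6304,-6.1356) cross=-56.838
  mode - wants cross < 0 → take C=(3.6304,-6.1356) (cross=-56.838)
ex = (C−B)/|BC| = (0.5832,-0.8124); ey = (0.8124,0.5832)
P = B + 1.93·ex + 2.82·ey = (1.7983,1.2522)

1.80 1.25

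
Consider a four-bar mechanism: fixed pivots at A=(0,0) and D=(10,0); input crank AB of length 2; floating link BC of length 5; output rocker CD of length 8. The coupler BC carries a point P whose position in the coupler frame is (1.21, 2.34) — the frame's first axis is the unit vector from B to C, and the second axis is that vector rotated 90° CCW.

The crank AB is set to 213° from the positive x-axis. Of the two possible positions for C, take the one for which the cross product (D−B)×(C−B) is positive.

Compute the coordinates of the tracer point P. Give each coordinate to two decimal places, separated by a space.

-2.17 1.50

A=(0,0), D=(10.00,0)
B = A + 2.00·(cos213°, sin213°) = (-1.6773, -1.0893)
|BD| = 11.7280
circle(B,5.00) ∩ circle(D,8.00): a=4.2013, h=2.7109
  candidates: C₊=(2.2541,2.0001) cross=31.793; C₋=(2.7576,-3.3982) cross=-31.793
  mode + wants cross > 0 → take C=(2.2541,2.0001) (cross=31.793)
ex = (C−B)/|BC| = (0.7863,0.6179); ey = (-0.6179,0.7863)
P = B + 1.21·ex + 2.34·ey = (-2.1718,1.4982)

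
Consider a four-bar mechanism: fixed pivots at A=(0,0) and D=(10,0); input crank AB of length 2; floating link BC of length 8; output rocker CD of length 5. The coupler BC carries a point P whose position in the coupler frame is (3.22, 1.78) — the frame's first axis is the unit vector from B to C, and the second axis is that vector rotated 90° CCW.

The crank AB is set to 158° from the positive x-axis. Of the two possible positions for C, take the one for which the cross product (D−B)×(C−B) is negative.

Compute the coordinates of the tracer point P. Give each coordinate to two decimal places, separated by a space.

1.80 1.18

A=(0,0), D=(10.00,0)
B = A + 2.00·(cos158°, sin158°) = (-1.8544, 0.7492)
|BD| = 11.8780
circle(B,8.00) ∩ circle(D,5.00): a=7.5807, h=2.5560
  candidates: C₊=(5.8725,2.8219) cross=30.360; C₋=(5.5500,-2.2798) cross=-30.360
  mode - wants cross < 0 → take C=(5.5500,-2.2798) (cross=-30.360)
ex = (C−B)/|BC| = (0.9255,-0.3786); ey = (0.3786,0.9255)
P = B + 3.22·ex + 1.78·ey = (1.7999,1.1775)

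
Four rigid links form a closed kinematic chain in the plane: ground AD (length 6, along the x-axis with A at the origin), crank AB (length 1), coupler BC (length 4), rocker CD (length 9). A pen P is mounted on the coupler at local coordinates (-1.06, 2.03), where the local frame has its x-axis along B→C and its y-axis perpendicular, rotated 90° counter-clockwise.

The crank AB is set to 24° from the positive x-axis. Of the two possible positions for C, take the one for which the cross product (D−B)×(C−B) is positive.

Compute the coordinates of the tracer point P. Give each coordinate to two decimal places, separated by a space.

A=(0,0), D=(6.00,0)
B = A + 1.00·(cos24°, sin24°) = (0.9135, 0.4067)
|BD| = 5.1027
circle(B,4.00) ∩ circle(D,9.00): a=-3.8178, h=1.1933
  candidates: C₊=(-2.7970,1.9006) cross=6.089; C₋=(-2.9873,-0.4785) cross=-6.089
  mode + wants cross > 0 → take C=(-2.7970,1.9006) (cross=6.089)
ex = (C−B)/|BC| = (-0.9276,0.3735); ey = (-0.3735,-0.9276)
P = B + -1.06·ex + 2.03·ey = (1.1387,-1.8723)

1.14 -1.87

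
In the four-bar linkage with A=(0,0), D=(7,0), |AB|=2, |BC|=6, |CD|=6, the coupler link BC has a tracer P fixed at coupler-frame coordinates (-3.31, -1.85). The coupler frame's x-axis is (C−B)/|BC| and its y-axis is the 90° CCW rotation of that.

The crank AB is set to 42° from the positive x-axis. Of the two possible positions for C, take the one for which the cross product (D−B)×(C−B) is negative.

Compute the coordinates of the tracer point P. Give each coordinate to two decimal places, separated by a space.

-1.14 4.08

A=(0,0), D=(7.00,0)
B = A + 2.00·(cos42°, sin42°) = (1.4863, 1.3383)
|BD| = 5.6738
circle(B,6.00) ∩ circle(D,6.00): a=2.8369, h=5.2870
  candidates: C₊=(5.4902,5.8069) cross=29.997; C₋=(2.9961,-4.4687) cross=-29.997
  mode - wants cross < 0 → take C=(2.9961,-4.4687) (cross=-29.997)
ex = (C−B)/|BC| = (0.2516,-0.9678); ey = (0.9678,0.2516)
P = B + -3.31·ex + -1.85·ey = (-1.1371,4.0762)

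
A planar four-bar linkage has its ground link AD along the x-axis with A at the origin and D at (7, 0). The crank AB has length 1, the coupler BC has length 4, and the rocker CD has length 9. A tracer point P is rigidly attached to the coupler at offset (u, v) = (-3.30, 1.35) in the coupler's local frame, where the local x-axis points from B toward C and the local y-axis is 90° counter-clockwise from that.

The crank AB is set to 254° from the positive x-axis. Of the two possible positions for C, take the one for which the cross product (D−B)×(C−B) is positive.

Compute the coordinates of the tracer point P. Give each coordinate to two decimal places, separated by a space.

A=(0,0), D=(7.00,0)
B = A + 1.00·(cos254°, sin254°) = (-0.2756, -0.9613)
|BD| = 7.3389
circle(B,4.00) ∩ circle(D,9.00): a=-0.7590, h=3.9273
  candidates: C₊=(-1.5426,2.8328) cross=28.822; C₋=(-0.5137,-4.9542) cross=-28.822
  mode + wants cross > 0 → take C=(-1.5426,2.8328) (cross=28.822)
ex = (C−B)/|BC| = (-0.3167,0.9485); ey = (-0.9485,-0.3167)
P = B + -3.30·ex + 1.35·ey = (-0.5109,-4.5189)

-0.51 -4.52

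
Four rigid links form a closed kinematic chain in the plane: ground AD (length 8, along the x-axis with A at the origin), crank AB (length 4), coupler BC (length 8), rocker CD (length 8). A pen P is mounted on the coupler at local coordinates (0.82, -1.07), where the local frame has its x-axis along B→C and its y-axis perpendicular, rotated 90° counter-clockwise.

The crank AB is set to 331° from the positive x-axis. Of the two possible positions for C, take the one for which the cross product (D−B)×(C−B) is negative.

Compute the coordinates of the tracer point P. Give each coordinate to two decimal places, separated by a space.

A=(0,0), D=(8.00,0)
B = A + 4.00·(cos331°, sin331°) = (3.4985, -1.9392)
|BD| = 4.9015
circle(B,8.00) ∩ circle(D,8.00): a=2.4507, h=7.6154
  candidates: C₊=(2.7363,6.0244) cross=37.326; C₋=(8.7622,-7.9636) cross=-37.326
  mode - wants cross < 0 → take C=(8.7622,-7.9636) (cross=-37.326)
ex = (C−B)/|BC| = (0.6580,-0.7530); ey = (0.7530,0.6580)
P = B + 0.82·ex + -1.07·ey = (3.2323,-3.2608)

3.23 -3.26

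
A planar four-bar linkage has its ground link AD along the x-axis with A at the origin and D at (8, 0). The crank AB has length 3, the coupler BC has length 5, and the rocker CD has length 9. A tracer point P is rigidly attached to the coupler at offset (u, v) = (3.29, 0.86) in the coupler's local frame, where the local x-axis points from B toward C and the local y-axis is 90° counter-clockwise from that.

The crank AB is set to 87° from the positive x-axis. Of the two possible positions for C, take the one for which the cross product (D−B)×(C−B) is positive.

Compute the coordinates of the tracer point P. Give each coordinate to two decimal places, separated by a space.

1.11 6.26

A=(0,0), D=(8.00,0)
B = A + 3.00·(cos87°, sin87°) = (0.1570, 2.9959)
|BD| = 8.3957
circle(B,5.00) ∩ circle(D,9.00): a=0.8628, h=4.9250
  candidates: C₊=(2.7204,7.2888) cross=41.349; C₋=(-0.7944,-1.9128) cross=-41.349
  mode + wants cross > 0 → take C=(2.7204,7.2888) (cross=41.349)
ex = (C−B)/|BC| = (0.5127,0.8586); ey = (-0.8586,0.5127)
P = B + 3.29·ex + 0.86·ey = (1.1054,6.2615)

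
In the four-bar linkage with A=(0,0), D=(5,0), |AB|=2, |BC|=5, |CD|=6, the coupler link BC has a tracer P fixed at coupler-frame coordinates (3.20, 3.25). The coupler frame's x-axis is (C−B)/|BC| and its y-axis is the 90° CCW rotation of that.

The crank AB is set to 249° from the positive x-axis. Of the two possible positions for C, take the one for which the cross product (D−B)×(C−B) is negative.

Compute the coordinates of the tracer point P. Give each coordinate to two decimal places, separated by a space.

3.84 -2.00

A=(0,0), D=(5.00,0)
B = A + 2.00·(cos249°, sin249°) = (-0.7167, -1.8672)
|BD| = 6.0139
circle(B,5.00) ∩ circle(D,6.00): a=2.0924, h=4.5411
  candidates: C₊=(-0.1376,3.0992) cross=27.310; C₋=(2.6822,-5.5342) cross=-27.310
  mode - wants cross < 0 → take C=(2.6822,-5.5342) (cross=-27.310)
ex = (C−B)/|BC| = (0.6798,-0.7334); ey = (0.7334,0.6798)
P = B + 3.20·ex + 3.25·ey = (3.8422,-2.0048)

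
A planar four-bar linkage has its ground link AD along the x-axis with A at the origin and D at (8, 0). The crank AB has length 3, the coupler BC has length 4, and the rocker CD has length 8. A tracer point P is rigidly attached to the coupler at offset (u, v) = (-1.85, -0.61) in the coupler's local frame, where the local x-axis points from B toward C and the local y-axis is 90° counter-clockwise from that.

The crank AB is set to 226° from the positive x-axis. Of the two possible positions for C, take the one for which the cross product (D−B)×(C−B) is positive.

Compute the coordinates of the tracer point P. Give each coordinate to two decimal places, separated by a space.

-2.58 -4.04

A=(0,0), D=(8.00,0)
B = A + 3.00·(cos226°, sin226°) = (-2.0840, -2.1580)
|BD| = 10.3123
circle(B,4.00) ∩ circle(D,8.00): a=2.8288, h=2.8280
  candidates: C₊=(0.0904,1.1994) cross=29.163; C₋=(1.2740,-4.3314) cross=-29.163
  mode + wants cross > 0 → take C=(0.0904,1.1994) (cross=29.163)
ex = (C−B)/|BC| = (0.5436,0.8393); ey = (-0.8393,0.5436)
P = B + -1.85·ex + -0.61·ey = (-2.5776,-4.0424)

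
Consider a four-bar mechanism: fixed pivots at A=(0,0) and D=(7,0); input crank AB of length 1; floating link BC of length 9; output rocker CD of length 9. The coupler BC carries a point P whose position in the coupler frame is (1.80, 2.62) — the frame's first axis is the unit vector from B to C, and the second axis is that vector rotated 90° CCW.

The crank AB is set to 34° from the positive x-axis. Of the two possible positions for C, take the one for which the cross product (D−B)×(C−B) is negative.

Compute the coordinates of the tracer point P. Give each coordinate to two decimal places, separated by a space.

3.82 -0.50

A=(0,0), D=(7.00,0)
B = A + 1.00·(cos34°, sin34°) = (0.8290, 0.5592)
|BD| = 6.1962
circle(B,9.00) ∩ circle(D,9.00): a=3.0981, h=8.4499
  candidates: C₊=(4.6771,8.6951) cross=52.358; C₋=(3.1519,-8.1359) cross=-52.358
  mode - wants cross < 0 → take C=(3.1519,-8.1359) (cross=-52.358)
ex = (C−B)/|BC| = (0.2581,-0.9661); ey = (0.9661,0.2581)
P = B + 1.80·ex + 2.62·ey = (3.8248,-0.5036)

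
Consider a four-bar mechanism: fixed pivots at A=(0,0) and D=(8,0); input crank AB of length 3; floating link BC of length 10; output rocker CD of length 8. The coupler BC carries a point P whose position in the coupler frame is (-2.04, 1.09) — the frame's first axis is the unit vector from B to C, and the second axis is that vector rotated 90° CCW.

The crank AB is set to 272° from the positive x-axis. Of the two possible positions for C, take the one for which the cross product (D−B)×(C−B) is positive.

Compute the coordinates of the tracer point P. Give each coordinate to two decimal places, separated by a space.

A=(0,0), D=(8.00,0)
B = A + 3.00·(cos272°, sin272°) = (0.1047, -2.9982)
|BD| = 8.4454
circle(B,10.00) ∩ circle(D,8.00): a=6.3540, h=7.7218
  candidates: C₊=(3.3036,6.4764) cross=65.214; C₋=(8.7861,-7.9613) cross=-65.214
  mode + wants cross > 0 → take C=(3.3036,6.4764) (cross=65.214)
ex = (C−B)/|BC| = (0.3199,0.9475); ey = (-0.9475,0.3199)
P = B + -2.04·ex + 1.09·ey = (-1.5806,-4.5823)

-1.58 -4.58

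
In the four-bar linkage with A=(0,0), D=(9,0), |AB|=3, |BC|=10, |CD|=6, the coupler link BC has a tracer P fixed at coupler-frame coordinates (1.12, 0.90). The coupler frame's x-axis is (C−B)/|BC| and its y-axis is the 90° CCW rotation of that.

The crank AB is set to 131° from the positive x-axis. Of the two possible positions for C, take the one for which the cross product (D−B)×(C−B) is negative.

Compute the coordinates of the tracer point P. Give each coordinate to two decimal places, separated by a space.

-0.54 2.14

A=(0,0), D=(9.00,0)
B = A + 3.00·(cos131°, sin131°) = (-1.9682, 2.2641)
|BD| = 11.1994
circle(B,10.00) ∩ circle(D,6.00): a=8.4570, h=5.3366
  candidates: C₊=(7.3931,5.7808) cross=59.767; C₋=(5.2353,-4.6720) cross=-59.767
  mode - wants cross < 0 → take C=(5.2353,-4.6720) (cross=-59.767)
ex = (C−B)/|BC| = (0.7204,-0.6936); ey = (0.6936,0.7204)
P = B + 1.12·ex + 0.90·ey = (-0.5371,2.1356)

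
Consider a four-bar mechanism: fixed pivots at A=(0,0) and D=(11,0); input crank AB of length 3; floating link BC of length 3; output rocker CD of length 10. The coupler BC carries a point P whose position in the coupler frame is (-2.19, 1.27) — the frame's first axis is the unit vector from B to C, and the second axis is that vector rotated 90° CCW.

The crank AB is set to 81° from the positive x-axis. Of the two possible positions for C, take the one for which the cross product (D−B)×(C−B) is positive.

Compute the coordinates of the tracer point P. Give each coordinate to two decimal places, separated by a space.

A=(0,0), D=(11.00,0)
B = A + 3.00·(cos81°, sin81°) = (0.4693, 2.9631)
|BD| = 10.9396
circle(B,3.00) ∩ circle(D,10.00): a=1.3106, h=2.6986
  candidates: C₊=(2.4619,5.2058) cross=29.521; C₋=(1.0000,0.0104) cross=-29.521
  mode + wants cross > 0 → take C=(2.4619,5.2058) (cross=29.521)
ex = (C−B)/|BC| = (0.6642,0.7476); ey = (-0.7476,0.6642)
P = B + -2.19·ex + 1.27·ey = (-1.9347,2.1694)

-1.93 2.17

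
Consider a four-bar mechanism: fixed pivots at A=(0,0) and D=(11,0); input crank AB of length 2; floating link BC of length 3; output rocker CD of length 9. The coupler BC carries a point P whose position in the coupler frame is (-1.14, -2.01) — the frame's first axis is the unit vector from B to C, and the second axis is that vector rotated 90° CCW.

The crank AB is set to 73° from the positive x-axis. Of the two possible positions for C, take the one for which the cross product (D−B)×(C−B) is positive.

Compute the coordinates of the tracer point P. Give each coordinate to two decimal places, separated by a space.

A=(0,0), D=(11.00,0)
B = A + 2.00·(cos73°, sin73°) = (0.5847, 1.9126)
|BD| = 10.5894
circle(B,3.00) ∩ circle(D,9.00): a=1.8951, h=2.3257
  candidates: C₊=(2.8687,3.8577) cross=24.627; C₋=(2.0286,-0.7171) cross=-24.627
  mode + wants cross > 0 → take C=(2.8687,3.8577) (cross=24.627)
ex = (C−B)/|BC| = (0.7613,0.6484); ey = (-0.6484,0.7613)
P = B + -1.14·ex + -2.01·ey = (1.0201,-0.3568)

1.02 -0.36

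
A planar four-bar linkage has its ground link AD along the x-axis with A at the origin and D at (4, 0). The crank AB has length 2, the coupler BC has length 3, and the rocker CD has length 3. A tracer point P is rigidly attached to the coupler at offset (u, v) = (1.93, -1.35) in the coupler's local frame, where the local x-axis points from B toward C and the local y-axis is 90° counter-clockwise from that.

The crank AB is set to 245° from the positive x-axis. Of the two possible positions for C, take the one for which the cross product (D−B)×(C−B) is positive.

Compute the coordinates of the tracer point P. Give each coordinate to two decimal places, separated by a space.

1.42 -1.16

A=(0,0), D=(4.00,0)
B = A + 2.00·(cos245°, sin245°) = (-0.8452, -1.8126)
|BD| = 5.1732
circle(B,3.00) ∩ circle(D,3.00): a=2.5866, h=1.5197
  candidates: C₊=(1.0449,0.5171) cross=7.862; C₋=(2.1099,-2.3297) cross=-7.862
  mode + wants cross > 0 → take C=(1.0449,0.5171) (cross=7.862)
ex = (C−B)/|BC| = (0.6300,0.7766); ey = (-0.7766,0.6300)
P = B + 1.93·ex + -1.35·ey = (1.4191,-1.1644)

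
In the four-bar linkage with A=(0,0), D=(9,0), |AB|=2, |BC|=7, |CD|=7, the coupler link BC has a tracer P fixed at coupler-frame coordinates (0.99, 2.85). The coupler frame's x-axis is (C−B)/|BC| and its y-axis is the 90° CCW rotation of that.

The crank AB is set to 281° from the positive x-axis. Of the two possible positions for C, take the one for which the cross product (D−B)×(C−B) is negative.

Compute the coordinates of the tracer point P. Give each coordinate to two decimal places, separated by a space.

2.92 -0.33

A=(0,0), D=(9.00,0)
B = A + 2.00·(cos281°, sin281°) = (0.3816, -1.9633)
|BD| = 8.8392
circle(B,7.00) ∩ circle(D,7.00): a=4.4196, h=5.4284
  candidates: C₊=(3.4851,4.3112) cross=47.982; C₋=(5.8965,-6.2744) cross=-47.982
  mode - wants cross < 0 → take C=(5.8965,-6.2744) (cross=-47.982)
ex = (C−B)/|BC| = (0.7878,-0.6159); ey = (0.6159,0.7878)
P = B + 0.99·ex + 2.85·ey = (2.9168,-0.3276)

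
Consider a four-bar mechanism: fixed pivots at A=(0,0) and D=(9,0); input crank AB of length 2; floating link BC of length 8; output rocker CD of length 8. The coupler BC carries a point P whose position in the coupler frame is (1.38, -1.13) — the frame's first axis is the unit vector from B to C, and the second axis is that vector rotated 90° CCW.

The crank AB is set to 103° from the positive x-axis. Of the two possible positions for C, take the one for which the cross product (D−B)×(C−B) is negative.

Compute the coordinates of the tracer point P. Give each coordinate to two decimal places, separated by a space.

A=(0,0), D=(9.00,0)
B = A + 2.00·(cos103°, sin103°) = (-0.4499, 1.9487)
|BD| = 9.6487
circle(B,8.00) ∩ circle(D,8.00): a=4.8244, h=6.3816
  candidates: C₊=(5.5639,7.2245) cross=61.575; C₋=(2.9862,-5.2758) cross=-61.575
  mode - wants cross < 0 → take C=(2.9862,-5.2758) (cross=-61.575)
ex = (C−B)/|BC| = (0.4295,-0.9031); ey = (0.9031,0.4295)
P = B + 1.38·ex + -1.13·ey = (-0.8776,0.2172)

-0.88 0.22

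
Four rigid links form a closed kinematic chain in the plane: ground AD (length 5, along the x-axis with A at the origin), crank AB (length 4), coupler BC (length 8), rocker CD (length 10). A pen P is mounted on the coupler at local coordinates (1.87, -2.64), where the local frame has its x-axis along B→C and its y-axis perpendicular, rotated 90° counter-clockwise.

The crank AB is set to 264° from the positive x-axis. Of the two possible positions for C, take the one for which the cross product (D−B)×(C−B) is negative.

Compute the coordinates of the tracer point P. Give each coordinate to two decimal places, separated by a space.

-1.17 -7.12

A=(0,0), D=(5.00,0)
B = A + 4.00·(cos264°, sin264°) = (-0.4181, -3.9781)
|BD| = 6.7217
circle(B,8.00) ∩ circle(D,10.00): a=0.6829, h=7.9708
  candidates: C₊=(-4.5850,2.8511) cross=53.577; C₋=(4.8497,-9.9989) cross=-53.577
  mode - wants cross < 0 → take C=(4.8497,-9.9989) (cross=-53.577)
ex = (C−B)/|BC| = (0.6585,-0.7526); ey = (0.7526,0.6585)
P = B + 1.87·ex + -2.64·ey = (-1.1736,-7.1238)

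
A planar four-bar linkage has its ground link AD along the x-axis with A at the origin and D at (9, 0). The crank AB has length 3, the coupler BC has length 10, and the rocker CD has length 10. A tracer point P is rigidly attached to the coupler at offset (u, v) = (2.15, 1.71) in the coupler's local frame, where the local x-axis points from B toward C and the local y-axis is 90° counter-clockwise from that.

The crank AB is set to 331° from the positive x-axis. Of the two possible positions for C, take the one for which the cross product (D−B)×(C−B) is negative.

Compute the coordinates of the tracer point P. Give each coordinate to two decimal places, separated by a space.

A=(0,0), D=(9.00,0)
B = A + 3.00·(cos331°, sin331°) = (2.6239, -1.4544)
|BD| = 6.5399
circle(B,10.00) ∩ circle(D,10.00): a=3.2700, h=9.4503
  candidates: C₊=(3.7103,8.4864) cross=61.804; C₋=(7.9136,-9.9408) cross=-61.804
  mode - wants cross < 0 → take C=(7.9136,-9.9408) (cross=-61.804)
ex = (C−B)/|BC| = (0.5290,-0.8486); ey = (0.8486,0.5290)
P = B + 2.15·ex + 1.71·ey = (5.2123,-2.3745)

5.21 -2.37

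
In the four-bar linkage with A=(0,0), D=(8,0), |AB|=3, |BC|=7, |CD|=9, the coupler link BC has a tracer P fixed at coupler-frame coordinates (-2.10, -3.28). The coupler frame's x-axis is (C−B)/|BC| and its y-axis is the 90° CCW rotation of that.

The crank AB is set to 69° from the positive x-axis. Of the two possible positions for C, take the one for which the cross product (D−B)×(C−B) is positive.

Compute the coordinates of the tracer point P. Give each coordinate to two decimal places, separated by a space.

2.55 -0.81

A=(0,0), D=(8.00,0)
B = A + 3.00·(cos69°, sin69°) = (1.0751, 2.8007)
|BD| = 7.4698
circle(B,7.00) ∩ circle(D,9.00): a=1.5930, h=6.8163
  candidates: C₊=(5.1076,8.5226) cross=50.917; C₋=(-0.0039,-4.1156) cross=-50.917
  mode + wants cross > 0 → take C=(5.1076,8.5226) (cross=50.917)
ex = (C−B)/|BC| = (0.5761,0.8174); ey = (-0.8174,0.5761)
P = B + -2.10·ex + -3.28·ey = (2.5464,-0.8053)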